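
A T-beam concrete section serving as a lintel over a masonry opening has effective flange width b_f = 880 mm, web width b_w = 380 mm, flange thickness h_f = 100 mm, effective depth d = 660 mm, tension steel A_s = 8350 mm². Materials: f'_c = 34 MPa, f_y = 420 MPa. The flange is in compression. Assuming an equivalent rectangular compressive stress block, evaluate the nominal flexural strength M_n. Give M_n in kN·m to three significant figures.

M_n ≈ 2050 kN·m

Tension: T = A_s f_y = 8350 × 420 = 3507000 N.
Try a within the flange: a = T/(0.85 f'_c b_f) = 3507000/(0.85 × 34 × 880) = 137.90 mm.
a = 137.90 > h_f = 100 mm: the block extends into the web. Split into flange-overhang and web parts.
C_f = 0.85 f'_c (b_f − b_w) h_f = 0.85 × 34 × (880 − 380) × 100 = 1445000 N.
Remaining web compression depth: a_w = (T − C_f)/(0.85 f'_c b_w) = (3507000 − 1445000)/(0.85 × 34 × 380) = 187.76 mm.
M_n = C_f(d − h_f/2) + (T − C_f)(d − a_w/2) = 1445000 × (660 − 50) + 2062000 × (660 − 93.88) = 881.45 + 1167.34 = 2048.79 × 10⁶ N·mm.
M_n = 2048.79 kN·m.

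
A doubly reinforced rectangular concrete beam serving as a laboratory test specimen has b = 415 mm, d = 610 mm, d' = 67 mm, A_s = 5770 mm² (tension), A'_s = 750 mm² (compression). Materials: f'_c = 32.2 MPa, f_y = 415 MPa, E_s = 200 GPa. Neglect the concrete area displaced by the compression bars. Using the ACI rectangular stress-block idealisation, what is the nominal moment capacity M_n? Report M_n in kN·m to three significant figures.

Assume both tension and compression steel yield.
Net tension couple steel: A_s − A'_s = 5020 mm².
a = (A_s − A'_s) f_y / (0.85 f'_c b) = 2083300/(0.85 × 32.2 × 415) = 183.41 mm.
c = a/β₁ = 183.41/0.82 = 223.67 mm; ε'_s = 0.003(c − d')/c = 0.0021 ≥ f_y/E_s = 0.0021, so compression steel does yield.
M_n = (A_s − A'_s) f_y (d − a/2) + A'_s f_y (d − d') = [2083300 × (610 − 91.705) + 311250 × (610 − 67)] × 10⁻⁶ = 1079.76 + 169.01 = 1248.77 kN·m.

M_n ≈ 1250 kN·m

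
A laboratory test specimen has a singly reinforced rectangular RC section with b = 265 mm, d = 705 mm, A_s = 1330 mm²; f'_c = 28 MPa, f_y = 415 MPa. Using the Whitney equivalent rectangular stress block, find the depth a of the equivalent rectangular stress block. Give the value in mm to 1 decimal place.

a ≈ 87.5 mm

T = A_s f_y = 1330 × 415 = 551950 N = 551.95 kN.
Setting C = 0.85 f'_c a b equal to T: a = 551950/(0.85 × 28 × 265) = 87.5 mm.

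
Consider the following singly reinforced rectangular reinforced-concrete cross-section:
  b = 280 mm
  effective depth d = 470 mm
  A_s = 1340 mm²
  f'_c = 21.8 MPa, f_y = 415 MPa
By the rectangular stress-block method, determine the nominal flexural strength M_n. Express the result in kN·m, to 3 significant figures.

T = A_s f_y = 1340 × 415 = 556100 N = 556.1 kN.
From C = T: a = T/(0.85 f'_c b) = 556100/(0.85 × 21.8 × 280) = 107.18 mm.
M_n = T(d − a/2) = 556.1 kN × (470 − 53.59) mm = 231.57 kN·m.

M_n ≈ 232 kN·m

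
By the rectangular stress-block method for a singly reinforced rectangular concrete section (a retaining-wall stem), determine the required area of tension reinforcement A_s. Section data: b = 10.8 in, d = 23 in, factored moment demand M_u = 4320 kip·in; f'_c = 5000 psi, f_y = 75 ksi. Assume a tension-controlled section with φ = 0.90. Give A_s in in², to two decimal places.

A_s ≈ 3.13 in²

M_n = M_u/φ = 4320/0.90 = 4800 kip·in.
From M_n = 0.85 f'_c a b (d − a/2):
a = d − √(d² − 2M_n/(0.85 f'_c b)) = 23 − √(23² − 2 × 4800/(0.85 × 5 × 10.8)) = 5.116 in.
A_s = 0.85 f'_c a b / f_y = 0.85 × 5 × 5.116 × 10.8 / 75 = 3.131 in².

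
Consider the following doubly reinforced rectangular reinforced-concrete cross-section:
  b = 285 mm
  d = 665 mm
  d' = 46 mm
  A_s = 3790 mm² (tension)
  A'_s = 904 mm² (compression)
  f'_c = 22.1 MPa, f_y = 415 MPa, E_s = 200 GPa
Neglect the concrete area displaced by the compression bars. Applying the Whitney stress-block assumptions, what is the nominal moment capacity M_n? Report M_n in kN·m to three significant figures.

M_n ≈ 895 kN·m

Assume both tension and compression steel yield.
Net tension couple steel: A_s − A'_s = 2886 mm².
a = (A_s − A'_s) f_y / (0.85 f'_c b) = 1197690/(0.85 × 22.1 × 285) = 223.71 mm.
c = a/β₁ = 223.71/0.85 = 263.19 mm; ε'_s = 0.003(c − d')/c = 0.0025 ≥ f_y/E_s = 0.0021, so compression steel does yield.
M_n = (A_s − A'_s) f_y (d − a/2) + A'_s f_y (d − d') = [1197690 × (665 − 111.855) + 375160 × (665 − 46)] × 10⁻⁶ = 662.50 + 232.22 = 894.72 kN·m.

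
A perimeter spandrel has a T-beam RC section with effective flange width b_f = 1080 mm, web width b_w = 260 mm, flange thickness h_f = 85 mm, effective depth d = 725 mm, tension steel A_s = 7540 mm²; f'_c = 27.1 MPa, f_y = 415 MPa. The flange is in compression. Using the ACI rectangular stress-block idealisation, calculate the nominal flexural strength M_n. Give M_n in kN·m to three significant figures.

M_n ≈ 2010 kN·m

Tension: T = A_s f_y = 7540 × 415 = 3129100 N.
Try a within the flange: a = T/(0.85 f'_c b_f) = 3129100/(0.85 × 27.1 × 1080) = 125.78 mm.
a = 125.78 > h_f = 85 mm: the block extends into the web. Split into flange-overhang and web parts.
C_f = 0.85 f'_c (b_f − b_w) h_f = 0.85 × 27.1 × (1080 − 260) × 85 = 1605540 N.
Remaining web compression depth: a_w = (T − C_f)/(0.85 f'_c b_w) = (3129100 − 1605540)/(0.85 × 27.1 × 260) = 254.39 mm.
M_n = C_f(d − h_f/2) + (T − C_f)(d − a_w/2) = 1605540 × (725 − 42.5) + 1523560 × (725 − 127.195) = 1095.78 + 910.79 = 2006.57 × 10⁶ N·mm.
M_n = 2006.57 kN·m.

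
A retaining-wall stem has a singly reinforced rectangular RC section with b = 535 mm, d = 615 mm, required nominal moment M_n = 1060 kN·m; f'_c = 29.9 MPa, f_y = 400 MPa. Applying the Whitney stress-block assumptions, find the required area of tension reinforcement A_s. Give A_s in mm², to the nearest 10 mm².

A_s ≈ 4880 mm²

With M_n = 0.85 f'_c a b (d − a/2), solve the quadratic for a:
a = d − √(d² − 2M_n/(0.85 f'_c b)) = 615 − √(615² − 2 × 1060×10⁶/(0.85 × 29.9 × 535)) = 143.50 mm.
A_s = 0.85 f'_c a b / f_y = 0.85 × 29.9 × 143.50 × 535 / 400 = 4877.9 mm².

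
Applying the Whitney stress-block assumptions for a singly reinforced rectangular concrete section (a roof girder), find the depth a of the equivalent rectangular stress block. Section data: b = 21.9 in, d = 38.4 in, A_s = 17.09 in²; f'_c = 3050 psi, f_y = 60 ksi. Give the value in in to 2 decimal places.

a ≈ 18.06 in

T = A_s f_y = 17.09 × 60 = 1025.4 kips.
a = T/(0.85 f'_c b) = 1025.4/(0.85 × 3.05 × 21.9) = 18.06 in.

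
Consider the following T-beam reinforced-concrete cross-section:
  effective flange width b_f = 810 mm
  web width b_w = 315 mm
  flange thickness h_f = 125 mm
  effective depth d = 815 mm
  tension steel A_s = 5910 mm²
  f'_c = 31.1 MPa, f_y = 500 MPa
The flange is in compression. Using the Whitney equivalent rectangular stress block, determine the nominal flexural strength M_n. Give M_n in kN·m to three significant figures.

M_n ≈ 2200 kN·m

Tension: T = A_s f_y = 5910 × 500 = 2955000 N.
Try a within the flange: a = T/(0.85 f'_c b_f) = 2955000/(0.85 × 31.1 × 810) = 138.00 mm.
a = 138.00 > h_f = 125 mm: the block extends into the web. Split into flange-overhang and web parts.
C_f = 0.85 f'_c (b_f − b_w) h_f = 0.85 × 31.1 × (810 − 315) × 125 = 1635666 N.
Remaining web compression depth: a_w = (T − C_f)/(0.85 f'_c b_w) = (2955000 − 1635666)/(0.85 × 31.1 × 315) = 158.44 mm.
M_n = C_f(d − h_f/2) + (T − C_f)(d − a_w/2) = 1635666 × (815 − 62.5) + 1319334 × (815 − 79.22) = 1230.84 + 970.74 = 2201.58 × 10⁶ N·mm.
M_n = 2201.58 kN·m.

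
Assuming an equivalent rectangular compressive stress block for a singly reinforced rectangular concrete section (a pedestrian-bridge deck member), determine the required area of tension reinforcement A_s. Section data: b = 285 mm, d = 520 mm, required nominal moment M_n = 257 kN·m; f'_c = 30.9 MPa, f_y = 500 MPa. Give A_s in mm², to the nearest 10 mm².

With M_n = 0.85 f'_c a b (d − a/2), solve the quadratic for a:
a = d − √(d² − 2M_n/(0.85 f'_c b)) = 520 − √(520² − 2 × 257×10⁶/(0.85 × 30.9 × 285)) = 70.85 mm.
A_s = 0.85 f'_c a b / f_y = 0.85 × 30.9 × 70.85 × 285 / 500 = 1060.7 mm².

A_s ≈ 1060 mm²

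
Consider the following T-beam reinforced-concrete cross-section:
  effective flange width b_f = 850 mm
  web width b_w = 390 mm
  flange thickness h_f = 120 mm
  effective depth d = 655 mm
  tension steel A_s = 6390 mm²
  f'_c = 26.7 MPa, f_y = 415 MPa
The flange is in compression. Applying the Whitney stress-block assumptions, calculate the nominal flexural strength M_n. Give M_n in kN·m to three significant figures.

M_n ≈ 1550 kN·m

Tension: T = A_s f_y = 6390 × 415 = 2651850 N.
Try a within the flange: a = T/(0.85 f'_c b_f) = 2651850/(0.85 × 26.7 × 850) = 137.47 mm.
a = 137.47 > h_f = 120 mm: the block extends into the web. Split into flange-overhang and web parts.
C_f = 0.85 f'_c (b_f − b_w) h_f = 0.85 × 26.7 × (850 − 390) × 120 = 1252764 N.
Remaining web compression depth: a_w = (T − C_f)/(0.85 f'_c b_w) = (2651850 − 1252764)/(0.85 × 26.7 × 390) = 158.07 mm.
M_n = C_f(d − h_f/2) + (T − C_f)(d − a_w/2) = 1252764 × (655 − 60) + 1399086 × (655 − 79.035) = 745.39 + 805.82 = 1551.21 × 10⁶ N·mm.
M_n = 1551.21 kN·m.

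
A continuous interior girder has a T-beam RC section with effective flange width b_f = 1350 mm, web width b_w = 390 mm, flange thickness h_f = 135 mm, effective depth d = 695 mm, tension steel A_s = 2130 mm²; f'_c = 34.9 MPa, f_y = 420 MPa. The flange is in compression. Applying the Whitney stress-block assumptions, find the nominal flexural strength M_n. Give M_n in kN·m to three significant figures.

Tension: T = A_s f_y = 2130 × 420 = 894600 N.
Try a within the flange: a = T/(0.85 f'_c b_f) = 894600/(0.85 × 34.9 × 1350) = 22.34 mm.
Since a = 22.34 ≤ h_f = 135 mm, the stress block lies entirely in the flange; analyse as a rectangular beam of width b_f.
M_n = T(d − a/2) = 894600 × (695 − 11.17) = 611.75 × 10⁶ N·mm.
M_n = 611.75 kN·m.

M_n ≈ 612 kN·m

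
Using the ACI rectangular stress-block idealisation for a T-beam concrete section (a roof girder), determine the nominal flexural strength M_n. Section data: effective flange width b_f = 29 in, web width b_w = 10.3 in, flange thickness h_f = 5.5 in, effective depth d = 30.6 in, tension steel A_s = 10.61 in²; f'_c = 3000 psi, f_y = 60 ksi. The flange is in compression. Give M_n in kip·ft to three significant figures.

M_n ≈ 1340 kip·ft

Tension: T = A_s f_y = 10.61 × 60 = 636.6 kips.
Try a within the flange: a = T/(0.85 f'_c b_f) = 636.6/(0.85 × 3 × 29) = 8.609 in.
a = 8.609 > h_f = 5.5 in: the block extends into the web. Split into flange-overhang and web parts.
C_f = 0.85 f'_c (b_f − b_w) h_f = 0.85 × 3 × (29 − 10.3) × 5.5 = 262.3 kips.
Remaining web compression depth: a_w = (T − C_f)/(0.85 f'_c b_w) = (636.6 − 262.3)/(0.85 × 3 × 10.3) = 14.251 in.
M_n = C_f(d − h_f/2) + (T − C_f)(d − a_w/2) = 262.3 × (30.6 − 2.75) + 374.3 × (30.6 − 7.1255) = 7305.1 + 8786.5 = 16091.6 kip·in.
M_n = 16091.6/12 = 1340.97 kip·ft.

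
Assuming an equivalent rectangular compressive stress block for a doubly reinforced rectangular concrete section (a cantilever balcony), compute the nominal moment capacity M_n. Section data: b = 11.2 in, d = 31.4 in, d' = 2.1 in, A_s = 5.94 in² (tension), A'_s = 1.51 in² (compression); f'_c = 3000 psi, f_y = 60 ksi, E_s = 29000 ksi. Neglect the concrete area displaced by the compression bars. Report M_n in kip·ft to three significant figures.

Assume both steels yield.
a = (A_s − A'_s) f_y/(0.85 f'_c b) = (5.94 − 1.51) × 60/(0.85 × 3 × 11.2) = 9.307 in.
c = a/β₁ = 9.307/0.85 = 10.949 in; ε'_s = 0.003(c − d')/c = 0.0024 ≥ ε_y = 0.0021, so the compression steel yields.
M_n = (A_s − A'_s) f_y (d − a/2) + A'_s f_y (d − d') = 265.8 × (31.4 − 4.6535) + 90.6 × (31.4 − 2.1) = 7109.2 + 2654.6 = 9763.8 kip·in = 9763.8/12 = 813.65 kip·ft.

M_n ≈ 814 kip·ft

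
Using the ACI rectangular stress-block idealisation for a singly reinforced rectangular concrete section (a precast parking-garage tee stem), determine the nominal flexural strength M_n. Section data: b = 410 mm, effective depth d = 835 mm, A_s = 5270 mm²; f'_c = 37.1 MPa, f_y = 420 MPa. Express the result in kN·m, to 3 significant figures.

T = A_s f_y = 5270 × 420 = 2213400 N = 2213.4 kN.
From C = T: a = T/(0.85 f'_c b) = 2213400/(0.85 × 37.1 × 410) = 171.19 mm.
M_n = T(d − a/2) = 2213.4 kN × (835 − 85.595) mm = 1658.73 kN·m.

M_n ≈ 1660 kN·m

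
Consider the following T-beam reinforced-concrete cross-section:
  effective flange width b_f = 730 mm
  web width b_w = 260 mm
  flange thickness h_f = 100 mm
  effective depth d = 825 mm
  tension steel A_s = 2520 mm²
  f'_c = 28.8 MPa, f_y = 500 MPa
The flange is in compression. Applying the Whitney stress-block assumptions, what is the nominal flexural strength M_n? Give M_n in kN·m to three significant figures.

M_n ≈ 995 kN·m

Tension: T = A_s f_y = 2520 × 500 = 1260000 N.
Try a within the flange: a = T/(0.85 f'_c b_f) = 1260000/(0.85 × 28.8 × 730) = 70.51 mm.
Since a = 70.51 ≤ h_f = 100 mm, the stress block lies entirely in the flange; analyse as a rectangular beam of width b_f.
M_n = T(d − a/2) = 1260000 × (825 − 35.255) = 995.08 × 10⁶ N·mm.
M_n = 995.08 kN·m.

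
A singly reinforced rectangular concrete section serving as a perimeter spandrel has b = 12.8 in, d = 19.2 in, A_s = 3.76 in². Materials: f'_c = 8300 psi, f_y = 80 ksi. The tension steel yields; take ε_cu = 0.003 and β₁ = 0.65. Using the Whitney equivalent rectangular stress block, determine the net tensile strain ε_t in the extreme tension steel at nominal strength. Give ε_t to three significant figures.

a = A_s f_y/(0.85 f'_c b) = 3.331 in.
β₁ = 0.65, so c = a/β₁ = 3.331/0.65 = 5.125 in.
From the linear strain diagram with ε_cu = 0.003: ε_t = 0.003 (d − c)/c = 0.003 × (19.2 − 5.125)/5.125 = 0.00824.
Since ε_t ≥ 0.005, the section is tension-controlled.

ε_t ≈ 0.00824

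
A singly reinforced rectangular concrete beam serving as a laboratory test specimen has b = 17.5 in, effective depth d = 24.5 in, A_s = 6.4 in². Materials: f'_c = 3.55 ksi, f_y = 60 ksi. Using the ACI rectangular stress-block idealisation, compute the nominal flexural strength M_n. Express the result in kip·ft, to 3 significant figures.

M_n ≈ 668 kip·ft

T = A_s f_y = 6.4 × 60 = 384 kips.
a = T/(0.85 f'_c b) = 384/(0.85 × 3.55 × 17.5) = 7.272 in.
M_n = T(d − a/2) = 384 × (24.5 − 3.636) = 8011.8 kip·in = 8011.8/12 = 667.65 kip·ft.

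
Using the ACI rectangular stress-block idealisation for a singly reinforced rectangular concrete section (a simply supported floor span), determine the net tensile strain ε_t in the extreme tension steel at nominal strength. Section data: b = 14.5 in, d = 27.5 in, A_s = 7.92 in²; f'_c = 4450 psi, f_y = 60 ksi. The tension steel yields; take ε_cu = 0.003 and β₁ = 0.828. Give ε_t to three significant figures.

a = A_s f_y/(0.85 f'_c b) = 8.664 in.
β₁ = 0.828, so c = a/β₁ = 8.664/0.828 = 10.464 in.
From the linear strain diagram with ε_cu = 0.003: ε_t = 0.003 (d − c)/c = 0.003 × (27.5 − 10.464)/10.464 = 0.00488.
ε_t is between 0.004 and 0.005 — transition zone.

ε_t ≈ 0.00488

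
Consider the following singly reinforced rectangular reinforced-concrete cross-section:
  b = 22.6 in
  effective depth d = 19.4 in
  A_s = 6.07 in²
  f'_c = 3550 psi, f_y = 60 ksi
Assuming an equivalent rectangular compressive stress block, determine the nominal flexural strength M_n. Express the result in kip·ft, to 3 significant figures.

M_n ≈ 508 kip·ft

T = A_s f_y = 6.07 × 60 = 364.2 kips.
a = T/(0.85 f'_c b) = 364.2/(0.85 × 3.55 × 22.6) = 5.341 in.
M_n = T(d − a/2) = 364.2 × (19.4 − 2.6705) = 6092.9 kip·in = 6092.9/12 = 507.74 kip·ft.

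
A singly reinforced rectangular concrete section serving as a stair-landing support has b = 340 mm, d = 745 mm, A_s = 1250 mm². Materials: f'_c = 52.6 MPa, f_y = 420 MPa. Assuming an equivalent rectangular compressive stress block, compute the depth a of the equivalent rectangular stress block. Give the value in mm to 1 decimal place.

T = A_s f_y = 1250 × 420 = 525000 N = 525 kN.
Setting C = 0.85 f'_c a b equal to T: a = 525000/(0.85 × 52.6 × 340) = 34.5 mm.

a ≈ 34.5 mm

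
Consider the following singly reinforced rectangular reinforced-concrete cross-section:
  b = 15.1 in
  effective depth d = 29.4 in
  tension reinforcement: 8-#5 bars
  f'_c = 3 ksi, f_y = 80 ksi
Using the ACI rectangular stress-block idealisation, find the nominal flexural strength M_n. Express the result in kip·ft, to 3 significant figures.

A_s = 8 × 0.31 = 2.48 in².
T = A_s f_y = 2.48 × 80 = 198.4 kips.
a = T/(0.85 f'_c b) = 198.4/(0.85 × 3 × 15.1) = 5.153 in.
M_n = T(d − a/2) = 198.4 × (29.4 − 2.5765) = 5321.8 kip·in = 5321.8/12 = 443.48 kip·ft.

M_n ≈ 443 kip·ft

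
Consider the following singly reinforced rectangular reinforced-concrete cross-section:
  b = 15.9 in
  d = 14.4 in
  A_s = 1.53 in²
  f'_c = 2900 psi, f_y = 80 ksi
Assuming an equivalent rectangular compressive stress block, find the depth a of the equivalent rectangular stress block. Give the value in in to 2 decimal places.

T = A_s f_y = 1.53 × 80 = 122.4 kips.
a = T/(0.85 f'_c b) = 122.4/(0.85 × 2.9 × 15.9) = 3.12 in.

a ≈ 3.12 in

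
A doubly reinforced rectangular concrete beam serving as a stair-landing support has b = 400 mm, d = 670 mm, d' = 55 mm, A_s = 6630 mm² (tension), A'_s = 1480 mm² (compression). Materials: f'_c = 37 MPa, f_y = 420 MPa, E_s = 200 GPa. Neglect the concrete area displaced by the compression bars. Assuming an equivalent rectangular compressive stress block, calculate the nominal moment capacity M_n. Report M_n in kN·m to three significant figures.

Assume both tension and compression steel yield.
Net tension couple steel: A_s − A'_s = 5150 mm².
a = (A_s − A'_s) f_y / (0.85 f'_c b) = 2163000/(0.85 × 37 × 400) = 171.94 mm.
c = a/β₁ = 171.94/0.786 = 218.75 mm; ε'_s = 0.003(c − d')/c = 0.0022 ≥ f_y/E_s = 0.0021, so compression steel does yield.
M_n = (A_s − A'_s) f_y (d − a/2) + A'_s f_y (d − d') = [2163000 × (670 − 85.97) + 621600 × (670 − 55)] × 10⁻⁶ = 1263.26 + 382.28 = 1645.54 kN·m.

M_n ≈ 1650 kN·m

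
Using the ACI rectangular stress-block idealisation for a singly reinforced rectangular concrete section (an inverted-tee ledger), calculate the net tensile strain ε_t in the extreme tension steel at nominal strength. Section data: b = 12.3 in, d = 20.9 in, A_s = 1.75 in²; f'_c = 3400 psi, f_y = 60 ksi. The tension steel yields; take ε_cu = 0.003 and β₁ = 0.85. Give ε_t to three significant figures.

ε_t ≈ 0.0150

a = A_s f_y/(0.85 f'_c b) = 2.954 in.
β₁ = 0.85, so c = a/β₁ = 2.954/0.85 = 3.475 in.
From the linear strain diagram with ε_cu = 0.003: ε_t = 0.003 (d − c)/c = 0.003 × (20.9 − 3.475)/3.475 = 0.0150.
Since ε_t ≥ 0.005, the section is tension-controlled.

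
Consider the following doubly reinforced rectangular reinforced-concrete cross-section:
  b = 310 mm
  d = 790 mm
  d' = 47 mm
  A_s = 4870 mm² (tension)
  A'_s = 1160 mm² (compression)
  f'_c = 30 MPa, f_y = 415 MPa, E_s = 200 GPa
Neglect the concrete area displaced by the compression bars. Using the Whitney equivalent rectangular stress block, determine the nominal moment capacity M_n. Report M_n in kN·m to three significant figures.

Assume both tension and compression steel yield.
Net tension couple steel: A_s − A'_s = 3710 mm².
a = (A_s − A'_s) f_y / (0.85 f'_c b) = 1539650/(0.85 × 30 × 310) = 194.77 mm.
c = a/β₁ = 194.77/0.836 = 232.98 mm; ε'_s = 0.003(c − d')/c = 0.0024 ≥ f_y/E_s = 0.0021, so compression steel does yield.
M_n = (A_s − A'_s) f_y (d − a/2) + A'_s f_y (d − d') = [1539650 × (790 − 97.385) + 481400 × (790 − 47)] × 10⁻⁶ = 1066.38 + 357.68 = 1424.06 kN·m.

M_n ≈ 1420 kN·m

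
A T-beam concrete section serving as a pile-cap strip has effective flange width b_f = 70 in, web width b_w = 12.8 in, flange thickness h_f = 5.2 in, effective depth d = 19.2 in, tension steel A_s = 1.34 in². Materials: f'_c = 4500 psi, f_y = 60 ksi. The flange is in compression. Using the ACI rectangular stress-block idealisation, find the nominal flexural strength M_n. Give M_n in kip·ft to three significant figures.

M_n ≈ 128 kip·ft

Tension: T = A_s f_y = 1.34 × 60 = 80.4 kips.
Try a within the flange: a = T/(0.85 f'_c b_f) = 80.4/(0.85 × 4.5 × 70) = 0.300 in.
Since a = 0.300 ≤ h_f = 5.2 in, the stress block lies entirely in the flange; analyse as a rectangular beam of width b_f.
M_n = T(d − a/2) = 80.4 × (19.2 − 0.15) = 1531.6 kip·in.
M_n = 1531.6/12 = 127.63 kip·ft.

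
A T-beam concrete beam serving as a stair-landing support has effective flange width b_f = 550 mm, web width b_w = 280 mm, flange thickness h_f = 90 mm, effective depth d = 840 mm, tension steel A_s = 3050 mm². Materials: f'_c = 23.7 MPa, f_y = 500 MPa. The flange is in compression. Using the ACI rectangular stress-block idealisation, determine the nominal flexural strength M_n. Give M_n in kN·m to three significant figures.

M_n ≈ 1160 kN·m

Tension: T = A_s f_y = 3050 × 500 = 1525000 N.
Try a within the flange: a = T/(0.85 f'_c b_f) = 1525000/(0.85 × 23.7 × 550) = 137.64 mm.
a = 137.64 > h_f = 90 mm: the block extends into the web. Split into flange-overhang and web parts.
C_f = 0.85 f'_c (b_f − b_w) h_f = 0.85 × 23.7 × (550 − 280) × 90 = 489524 N.
Remaining web compression depth: a_w = (T − C_f)/(0.85 f'_c b_w) = (1525000 − 489524)/(0.85 × 23.7 × 280) = 183.58 mm.
M_n = C_f(d − h_f/2) + (T − C_f)(d − a_w/2) = 489524 × (840 − 45) + 1035476 × (840 − 91.79) = 389.17 + 774.75 = 1163.92 × 10⁶ N·mm.
M_n = 1163.92 kN·m.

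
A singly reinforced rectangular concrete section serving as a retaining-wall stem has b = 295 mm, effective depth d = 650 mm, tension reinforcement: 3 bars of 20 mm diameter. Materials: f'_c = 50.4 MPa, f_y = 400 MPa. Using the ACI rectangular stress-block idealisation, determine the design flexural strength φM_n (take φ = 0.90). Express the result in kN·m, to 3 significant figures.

A_s = 3 × 314 = 942 mm².
T = A_s f_y = 942 × 400 = 376800 N = 376.8 kN.
From C = T: a = T/(0.85 f'_c b) = 376800/(0.85 × 50.4 × 295) = 29.82 mm.
M_n = T(d − a/2) = 376.8 kN × (650 − 14.91) mm = 239.30 kN·m.
φM_n = 0.90 × 239.30 = 215.37 kN·m.

φM_n ≈ 215 kN·m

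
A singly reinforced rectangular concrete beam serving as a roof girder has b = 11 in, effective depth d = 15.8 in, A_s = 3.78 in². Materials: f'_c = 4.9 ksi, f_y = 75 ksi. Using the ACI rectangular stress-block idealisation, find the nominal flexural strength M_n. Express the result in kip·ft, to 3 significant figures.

T = A_s f_y = 3.78 × 75 = 283.5 kips.
a = T/(0.85 f'_c b) = 283.5/(0.85 × 4.9 × 11) = 6.188 in.
M_n = T(d − a/2) = 283.5 × (15.8 − 3.094) = 3602.2 kip·in = 3602.2/12 = 300.18 kip·ft.

M_n ≈ 300 kip·ft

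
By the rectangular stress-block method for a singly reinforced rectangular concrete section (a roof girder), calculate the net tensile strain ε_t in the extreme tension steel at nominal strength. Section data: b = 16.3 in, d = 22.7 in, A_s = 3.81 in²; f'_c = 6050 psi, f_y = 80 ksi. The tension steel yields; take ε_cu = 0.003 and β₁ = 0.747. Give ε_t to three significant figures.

ε_t ≈ 0.0110

a = A_s f_y/(0.85 f'_c b) = 3.636 in.
β₁ = 0.747, so c = a/β₁ = 3.636/0.747 = 4.867 in.
From the linear strain diagram with ε_cu = 0.003: ε_t = 0.003 (d − c)/c = 0.003 × (22.7 − 4.867)/4.867 = 0.0110.
Since ε_t ≥ 0.005, the section is tension-controlled.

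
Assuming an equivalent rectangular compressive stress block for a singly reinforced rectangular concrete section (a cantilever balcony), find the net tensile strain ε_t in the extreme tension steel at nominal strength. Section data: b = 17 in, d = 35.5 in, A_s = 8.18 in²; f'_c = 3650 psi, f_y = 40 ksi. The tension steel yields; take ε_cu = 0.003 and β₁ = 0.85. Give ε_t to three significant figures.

ε_t ≈ 0.0116

a = A_s f_y/(0.85 f'_c b) = 6.204 in.
β₁ = 0.85, so c = a/β₁ = 6.204/0.85 = 7.299 in.
From the linear strain diagram with ε_cu = 0.003: ε_t = 0.003 (d − c)/c = 0.003 × (35.5 − 7.299)/7.299 = 0.0116.
Since ε_t ≥ 0.005, the section is tension-controlled.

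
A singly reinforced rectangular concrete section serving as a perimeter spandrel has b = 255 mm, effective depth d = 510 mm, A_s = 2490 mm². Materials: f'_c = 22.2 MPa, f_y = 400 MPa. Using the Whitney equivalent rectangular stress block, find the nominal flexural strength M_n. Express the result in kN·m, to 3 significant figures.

T = A_s f_y = 2490 × 400 = 996000 N = 996 kN.
From C = T: a = T/(0.85 f'_c b) = 996000/(0.85 × 22.2 × 255) = 206.99 mm.
M_n = T(d − a/2) = 996 kN × (510 − 103.495) mm = 404.88 kN·m.

M_n ≈ 405 kN·m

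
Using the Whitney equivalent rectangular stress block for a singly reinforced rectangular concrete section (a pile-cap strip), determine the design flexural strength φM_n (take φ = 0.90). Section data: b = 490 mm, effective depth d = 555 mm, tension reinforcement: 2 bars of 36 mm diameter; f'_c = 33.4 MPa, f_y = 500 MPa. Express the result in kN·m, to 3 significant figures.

φM_n ≈ 475 kN·m

A_s = 2 × 1018 = 2036 mm².
T = A_s f_y = 2036 × 500 = 1018000 N = 1018 kN.
From C = T: a = T/(0.85 f'_c b) = 1018000/(0.85 × 33.4 × 490) = 73.18 mm.
M_n = T(d − a/2) = 1018 kN × (555 − 36.59) mm = 527.74 kN·m.
φM_n = 0.90 × 527.74 = 474.97 kN·m.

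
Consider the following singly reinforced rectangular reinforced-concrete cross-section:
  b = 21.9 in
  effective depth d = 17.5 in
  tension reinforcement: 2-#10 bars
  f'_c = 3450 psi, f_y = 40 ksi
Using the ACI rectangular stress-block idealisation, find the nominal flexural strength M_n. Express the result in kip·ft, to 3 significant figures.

M_n ≈ 141 kip·ft

A_s = 2 × 1.27 = 2.54 in².
T = A_s f_y = 2.54 × 40 = 101.6 kips.
a = T/(0.85 f'_c b) = 101.6/(0.85 × 3.45 × 21.9) = 1.582 in.
M_n = T(d − a/2) = 101.6 × (17.5 − 0.791) = 1697.6 kip·in = 1697.6/12 = 141.47 kip·ft.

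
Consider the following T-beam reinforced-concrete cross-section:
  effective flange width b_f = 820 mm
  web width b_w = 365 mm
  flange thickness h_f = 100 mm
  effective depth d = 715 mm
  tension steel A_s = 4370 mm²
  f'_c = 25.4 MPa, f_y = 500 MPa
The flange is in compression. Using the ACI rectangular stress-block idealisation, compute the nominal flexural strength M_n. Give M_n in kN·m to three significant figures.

Tension: T = A_s f_y = 4370 × 500 = 2185000 N.
Try a within the flange: a = T/(0.85 f'_c b_f) = 2185000/(0.85 × 25.4 × 820) = 123.42 mm.
a = 123.42 > h_f = 100 mm: the block extends into the web. Split into flange-overhang and web parts.
C_f = 0.85 f'_c (b_f − b_w) h_f = 0.85 × 25.4 × (820 − 365) × 100 = 982345 N.
Remaining web compression depth: a_w = (T − C_f)/(0.85 f'_c b_w) = (2185000 − 982345)/(0.85 × 25.4 × 365) = 152.61 mm.
M_n = C_f(d − h_f/2) + (T − C_f)(d − a_w/2) = 982345 × (715 − 50) + 1202655 × (715 − 76.305) = 653.26 + 768.13 = 1421.39 × 10⁶ N·mm.
M_n = 1421.39 kN·m.

M_n ≈ 1420 kN·m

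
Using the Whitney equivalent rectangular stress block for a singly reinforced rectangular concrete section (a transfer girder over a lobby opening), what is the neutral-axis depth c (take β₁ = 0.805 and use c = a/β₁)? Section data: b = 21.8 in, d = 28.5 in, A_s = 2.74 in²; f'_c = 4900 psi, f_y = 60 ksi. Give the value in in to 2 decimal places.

c ≈ 2.25 in

T = A_s f_y = 2.74 × 60 = 164.4 kips.
a = T/(0.85 f'_c b) = 164.4/(0.85 × 4.9 × 21.8) = 1.8106 in.
With β₁ = 0.805, c = a/β₁ = 1.8106/0.805 = 2.25 in.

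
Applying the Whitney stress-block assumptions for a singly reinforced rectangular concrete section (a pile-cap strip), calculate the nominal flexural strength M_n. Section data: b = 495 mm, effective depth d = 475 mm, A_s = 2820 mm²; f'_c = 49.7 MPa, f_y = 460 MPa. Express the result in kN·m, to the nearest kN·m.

M_n ≈ 576 kN·m

T = A_s f_y = 2820 × 460 = 1297200 N = 1297.2 kN.
From C = T: a = T/(0.85 f'_c b) = 1297200/(0.85 × 49.7 × 495) = 62.03 mm.
M_n = T(d − a/2) = 1297.2 kN × (475 − 31.015) mm = 575.94 kN·m.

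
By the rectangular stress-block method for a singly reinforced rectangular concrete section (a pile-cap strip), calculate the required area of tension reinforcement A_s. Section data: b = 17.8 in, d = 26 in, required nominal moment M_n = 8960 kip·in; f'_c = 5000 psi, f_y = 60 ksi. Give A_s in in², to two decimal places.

A_s ≈ 6.36 in²

From M_n = 0.85 f'_c a b (d − a/2):
a = d − √(d² − 2M_n/(0.85 f'_c b)) = 26 − √(26² − 2 × 8960/(0.85 × 5 × 17.8)) = 5.045 in.
A_s = 0.85 f'_c a b / f_y = 0.85 × 5 × 5.045 × 17.8 / 60 = 6.361 in².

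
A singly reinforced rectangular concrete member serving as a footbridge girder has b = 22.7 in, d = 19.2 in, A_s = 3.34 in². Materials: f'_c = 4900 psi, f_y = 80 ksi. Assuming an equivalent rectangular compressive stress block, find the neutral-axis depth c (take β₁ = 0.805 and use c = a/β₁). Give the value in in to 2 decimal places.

c ≈ 3.51 in

T = A_s f_y = 3.34 × 80 = 267.2 kips.
a = T/(0.85 f'_c b) = 267.2/(0.85 × 4.9 × 22.7) = 2.8262 in.
With β₁ = 0.805, c = a/β₁ = 2.8262/0.805 = 3.51 in.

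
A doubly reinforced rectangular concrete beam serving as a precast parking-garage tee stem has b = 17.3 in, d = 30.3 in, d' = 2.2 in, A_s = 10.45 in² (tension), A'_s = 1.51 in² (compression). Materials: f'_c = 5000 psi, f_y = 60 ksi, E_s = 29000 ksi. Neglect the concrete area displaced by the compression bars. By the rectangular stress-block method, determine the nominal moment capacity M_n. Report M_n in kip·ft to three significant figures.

M_n ≈ 1400 kip·ft

Assume both steels yield.
a = (A_s − A'_s) f_y/(0.85 f'_c b) = (10.45 − 1.51) × 60/(0.85 × 5 × 17.3) = 7.295 in.
c = a/β₁ = 7.295/0.8 = 9.119 in; ε'_s = 0.003(c − d')/c = 0.0023 ≥ ε_y = 0.0021, so the compression steel yields.
M_n = (A_s − A'_s) f_y (d − a/2) + A'_s f_y (d − d') = 536.4 × (30.3 − 3.6475) + 90.6 × (30.3 − 2.2) = 14296.4 + 2545.9 = 16842.3 kip·in = 16842.3/12 = 1403.53 kip·ft.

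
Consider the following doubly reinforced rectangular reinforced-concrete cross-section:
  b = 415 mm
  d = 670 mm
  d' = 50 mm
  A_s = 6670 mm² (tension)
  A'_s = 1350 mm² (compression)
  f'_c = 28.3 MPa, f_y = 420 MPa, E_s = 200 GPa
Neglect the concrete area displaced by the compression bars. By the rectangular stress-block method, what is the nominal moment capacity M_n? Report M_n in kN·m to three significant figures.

M_n ≈ 1600 kN·m

Assume both tension and compression steel yield.
Net tension couple steel: A_s − A'_s = 5320 mm².
a = (A_s − A'_s) f_y / (0.85 f'_c b) = 2234400/(0.85 × 28.3 × 415) = 223.82 mm.
c = a/β₁ = 223.82/0.848 = 263.94 mm; ε'_s = 0.003(c − d')/c = 0.0024 ≥ f_y/E_s = 0.0021, so compression steel does yield.
M_n = (A_s − A'_s) f_y (d − a/2) + A'_s f_y (d − d') = [2234400 × (670 − 111.91) + 567000 × (670 − 50)] × 10⁻⁶ = 1247.00 + 351.54 = 1598.54 kN·m.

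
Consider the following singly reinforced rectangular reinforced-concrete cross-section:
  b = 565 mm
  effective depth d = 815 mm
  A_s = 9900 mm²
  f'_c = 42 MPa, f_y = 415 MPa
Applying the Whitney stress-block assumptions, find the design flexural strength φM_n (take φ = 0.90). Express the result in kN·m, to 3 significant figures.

T = A_s f_y = 9900 × 415 = 4108500 N = 4108.5 kN.
From C = T: a = T/(0.85 f'_c b) = 4108500/(0.85 × 42 × 565) = 203.69 mm.
M_n = T(d − a/2) = 4108.5 kN × (815 − 101.845) mm = 2930.00 kN·m.
φM_n = 0.90 × 2930.00 = 2637.00 kN·m.

φM_n ≈ 2640 kN·m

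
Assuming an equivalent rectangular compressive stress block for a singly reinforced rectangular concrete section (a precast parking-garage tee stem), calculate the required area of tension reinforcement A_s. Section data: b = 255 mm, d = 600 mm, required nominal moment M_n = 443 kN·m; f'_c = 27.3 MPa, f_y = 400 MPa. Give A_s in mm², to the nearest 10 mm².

With M_n = 0.85 f'_c a b (d − a/2), solve the quadratic for a:
a = d − √(d² − 2M_n/(0.85 f'_c b)) = 600 − √(600² − 2 × 443×10⁶/(0.85 × 27.3 × 255)) = 141.45 mm.
A_s = 0.85 f'_c a b / f_y = 0.85 × 27.3 × 141.45 × 255 / 400 = 2092.5 mm².

A_s ≈ 2090 mm²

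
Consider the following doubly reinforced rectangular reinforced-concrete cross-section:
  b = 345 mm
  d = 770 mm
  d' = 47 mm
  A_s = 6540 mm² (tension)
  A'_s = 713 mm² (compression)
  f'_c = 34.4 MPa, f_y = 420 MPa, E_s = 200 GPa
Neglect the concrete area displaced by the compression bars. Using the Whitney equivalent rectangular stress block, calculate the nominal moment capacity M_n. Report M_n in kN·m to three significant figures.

Assume both tension and compression steel yield.
Net tension couple steel: A_s − A'_s = 5827 mm².
a = (A_s − A'_s) f_y / (0.85 f'_c b) = 2447340/(0.85 × 34.4 × 345) = 242.60 mm.
c = a/β₁ = 242.60/0.804 = 301.74 mm; ε'_s = 0.003(c − d')/c = 0.0025 ≥ f_y/E_s = 0.0021, so compression steel does yield.
M_n = (A_s − A'_s) f_y (d − a/2) + A'_s f_y (d − d') = [2447340 × (770 − 121.3) + 299460 × (770 − 47)] × 10⁻⁶ = 1587.59 + 216.51 = 1804.10 kN·m.

M_n ≈ 1800 kN·m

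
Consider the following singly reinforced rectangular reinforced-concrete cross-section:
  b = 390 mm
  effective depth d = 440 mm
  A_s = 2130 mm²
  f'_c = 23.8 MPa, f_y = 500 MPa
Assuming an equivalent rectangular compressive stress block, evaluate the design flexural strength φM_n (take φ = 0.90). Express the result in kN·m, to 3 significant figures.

T = A_s f_y = 2130 × 500 = 1065000 N = 1065 kN.
From C = T: a = T/(0.85 f'_c b) = 1065000/(0.85 × 23.8 × 390) = 134.99 mm.
M_n = T(d − a/2) = 1065 kN × (440 − 67.495) mm = 396.72 kN·m.
φM_n = 0.90 × 396.72 = 357.05 kN·m.

φM_n ≈ 357 kN·m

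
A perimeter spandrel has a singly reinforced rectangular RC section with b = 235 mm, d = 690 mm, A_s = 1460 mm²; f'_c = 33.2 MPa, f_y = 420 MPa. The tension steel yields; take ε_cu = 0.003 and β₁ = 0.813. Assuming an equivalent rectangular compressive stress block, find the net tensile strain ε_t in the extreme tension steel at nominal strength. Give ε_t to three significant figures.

ε_t ≈ 0.0152

a = A_s f_y/(0.85 f'_c b) = 92.46 mm.
β₁ = 0.813, so c = a/β₁ = 92.46/0.813 = 113.73 mm.
From the linear strain diagram with ε_cu = 0.003: ε_t = 0.003 (d − c)/c = 0.003 × (690 − 113.73)/113.73 = 0.0152.
Since ε_t ≥ 0.005, the section is tension-controlled.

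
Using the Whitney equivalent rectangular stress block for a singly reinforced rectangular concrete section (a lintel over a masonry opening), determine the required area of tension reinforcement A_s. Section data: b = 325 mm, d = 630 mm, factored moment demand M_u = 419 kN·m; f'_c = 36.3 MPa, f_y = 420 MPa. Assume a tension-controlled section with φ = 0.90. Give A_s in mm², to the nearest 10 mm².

M_n = M_u/φ = 419/0.90 = 465.556 kN·m.
With M_n = 0.85 f'_c a b (d − a/2), solve the quadratic for a:
a = d − √(d² − 2M_n/(0.85 f'_c b)) = 630 − √(630² − 2 × 465.556×10⁶/(0.85 × 36.3 × 325)) = 78.59 mm.
A_s = 0.85 f'_c a b / f_y = 0.85 × 36.3 × 78.59 × 325 / 420 = 1876.4 mm².

A_s ≈ 1880 mm²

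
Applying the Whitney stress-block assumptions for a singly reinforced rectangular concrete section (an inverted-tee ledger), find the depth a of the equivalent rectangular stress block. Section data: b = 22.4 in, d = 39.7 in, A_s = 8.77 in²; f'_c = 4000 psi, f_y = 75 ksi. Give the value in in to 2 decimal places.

T = A_s f_y = 8.77 × 75 = 657.75 kips.
a = T/(0.85 f'_c b) = 657.75/(0.85 × 4 × 22.4) = 8.64 in.

a ≈ 8.64 in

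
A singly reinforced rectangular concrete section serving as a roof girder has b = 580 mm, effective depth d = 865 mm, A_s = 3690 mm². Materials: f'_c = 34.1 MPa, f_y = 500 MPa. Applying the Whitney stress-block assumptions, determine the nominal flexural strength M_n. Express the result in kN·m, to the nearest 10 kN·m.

T = A_s f_y = 3690 × 500 = 1845000 N = 1845 kN.
From C = T: a = T/(0.85 f'_c b) = 1845000/(0.85 × 34.1 × 580) = 109.75 mm.
M_n = T(d − a/2) = 1845 kN × (865 − 54.875) mm = 1494.68 kN·m.

M_n ≈ 1490 kN·m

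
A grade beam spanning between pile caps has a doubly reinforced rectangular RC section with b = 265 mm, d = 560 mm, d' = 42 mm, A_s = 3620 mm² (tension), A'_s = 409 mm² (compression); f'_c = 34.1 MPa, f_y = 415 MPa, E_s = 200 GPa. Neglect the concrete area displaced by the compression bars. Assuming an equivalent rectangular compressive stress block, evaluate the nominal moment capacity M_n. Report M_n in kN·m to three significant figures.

Assume both tension and compression steel yield.
Net tension couple steel: A_s − A'_s = 3211 mm².
a = (A_s − A'_s) f_y / (0.85 f'_c b) = 1332565/(0.85 × 34.1 × 265) = 173.49 mm.
c = a/β₁ = 173.49/0.806 = 215.25 mm; ε'_s = 0.003(c − d')/c = 0.0024 ≥ f_y/E_s = 0.0021, so compression steel does yield.
M_n = (A_s − A'_s) f_y (d − a/2) + A'_s f_y (d − d') = [1332565 × (560 − 86.745) + 169735 × (560 − 42)] × 10⁻⁶ = 630.64 + 87.92 = 718.56 kN·m.

M_n ≈ 719 kN·m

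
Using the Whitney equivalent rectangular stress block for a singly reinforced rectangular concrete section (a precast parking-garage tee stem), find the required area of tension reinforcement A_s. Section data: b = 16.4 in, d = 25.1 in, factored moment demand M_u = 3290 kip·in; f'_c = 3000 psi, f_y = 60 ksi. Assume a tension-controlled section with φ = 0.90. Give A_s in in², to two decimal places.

M_n = M_u/φ = 3290/0.90 = 3655.56 kip·in.
From M_n = 0.85 f'_c a b (d − a/2):
a = d − √(d² − 2M_n/(0.85 f'_c b)) = 25.1 − √(25.1² − 2 × 3655.56/(0.85 × 3 × 16.4)) = 3.765 in.
A_s = 0.85 f'_c a b / f_y = 0.85 × 3 × 3.765 × 16.4 / 60 = 2.624 in².

A_s ≈ 2.62 in²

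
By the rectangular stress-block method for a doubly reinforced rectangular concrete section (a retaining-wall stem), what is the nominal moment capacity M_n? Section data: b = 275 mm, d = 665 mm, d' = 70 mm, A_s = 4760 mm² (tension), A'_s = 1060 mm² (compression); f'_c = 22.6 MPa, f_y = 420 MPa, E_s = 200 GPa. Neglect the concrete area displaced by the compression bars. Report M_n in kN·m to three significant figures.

Assume both tension and compression steel yield.
Net tension couple steel: A_s − A'_s = 3700 mm².
a = (A_s − A'_s) f_y / (0.85 f'_c b) = 1554000/(0.85 × 22.6 × 275) = 294.16 mm.
c = a/β₁ = 294.16/0.85 = 346.07 mm; ε'_s = 0.003(c − d')/c = 0.0024 ≥ f_y/E_s = 0.0021, so compression steel does yield.
M_n = (A_s − A'_s) f_y (d − a/2) + A'_s f_y (d − d') = [1554000 × (665 − 147.08) + 445200 × (665 − 70)] × 10⁻⁶ = 804.85 + 264.89 = 1069.74 kN·m.

M_n ≈ 1070 kN·m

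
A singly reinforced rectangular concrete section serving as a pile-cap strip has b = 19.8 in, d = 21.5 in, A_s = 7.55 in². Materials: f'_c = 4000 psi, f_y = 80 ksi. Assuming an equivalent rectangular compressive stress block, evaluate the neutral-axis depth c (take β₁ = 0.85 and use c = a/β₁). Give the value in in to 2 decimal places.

c ≈ 10.56 in

T = A_s f_y = 7.55 × 80 = 604 kips.
a = T/(0.85 f'_c b) = 604/(0.85 × 4 × 19.8) = 8.9721 in.
With β₁ = 0.85, c = a/β₁ = 8.9721/0.85 = 10.56 in.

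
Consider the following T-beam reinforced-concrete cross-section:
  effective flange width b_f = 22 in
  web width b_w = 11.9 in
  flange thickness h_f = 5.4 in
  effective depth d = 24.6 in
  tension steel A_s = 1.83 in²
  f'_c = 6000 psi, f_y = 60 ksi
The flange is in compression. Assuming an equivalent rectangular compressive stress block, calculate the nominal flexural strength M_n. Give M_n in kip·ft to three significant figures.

M_n ≈ 221 kip·ft

Tension: T = A_s f_y = 1.83 × 60 = 109.8 kips.
Try a within the flange: a = T/(0.85 f'_c b_f) = 109.8/(0.85 × 6 × 22) = 0.979 in.
Since a = 0.979 ≤ h_f = 5.4 in, the stress block lies entirely in the flange; analyse as a rectangular beam of width b_f.
M_n = T(d − a/2) = 109.8 × (24.6 − 0.4895) = 2647.3 kip·in.
M_n = 2647.3/12 = 220.61 kip·ft.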